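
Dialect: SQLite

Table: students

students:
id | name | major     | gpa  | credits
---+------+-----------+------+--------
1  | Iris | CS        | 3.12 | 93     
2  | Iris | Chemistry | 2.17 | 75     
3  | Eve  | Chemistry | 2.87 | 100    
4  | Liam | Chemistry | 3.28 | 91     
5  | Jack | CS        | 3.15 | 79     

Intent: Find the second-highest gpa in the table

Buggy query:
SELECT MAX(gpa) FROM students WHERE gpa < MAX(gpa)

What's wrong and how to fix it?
Bug: MAX(gpa) on the right of the comparison is an aggregate-in-WHERE error

Fix: Put the inner MAX in a scalar subquery

Corrected query:
SELECT MAX(gpa) FROM students WHERE gpa < (SELECT MAX(gpa) FROM students)

Result:
MAX(gpa)
--------
3.15    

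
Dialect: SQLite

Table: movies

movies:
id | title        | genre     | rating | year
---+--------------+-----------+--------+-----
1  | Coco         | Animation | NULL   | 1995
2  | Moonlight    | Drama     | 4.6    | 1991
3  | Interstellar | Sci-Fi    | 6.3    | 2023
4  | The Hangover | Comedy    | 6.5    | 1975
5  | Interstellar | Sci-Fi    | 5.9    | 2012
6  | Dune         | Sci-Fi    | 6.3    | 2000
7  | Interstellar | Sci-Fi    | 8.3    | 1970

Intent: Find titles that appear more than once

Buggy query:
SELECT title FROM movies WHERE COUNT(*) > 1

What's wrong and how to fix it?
Bug: COUNT(*) is an aggregate and cannot be used in WHERE

Fix: GROUP BY title, then filter groups with HAVING COUNT(*) > 1

Corrected query:
SELECT title FROM movies GROUP BY title HAVING COUNT(*) > 1

Result:
title       
------------
Interstellar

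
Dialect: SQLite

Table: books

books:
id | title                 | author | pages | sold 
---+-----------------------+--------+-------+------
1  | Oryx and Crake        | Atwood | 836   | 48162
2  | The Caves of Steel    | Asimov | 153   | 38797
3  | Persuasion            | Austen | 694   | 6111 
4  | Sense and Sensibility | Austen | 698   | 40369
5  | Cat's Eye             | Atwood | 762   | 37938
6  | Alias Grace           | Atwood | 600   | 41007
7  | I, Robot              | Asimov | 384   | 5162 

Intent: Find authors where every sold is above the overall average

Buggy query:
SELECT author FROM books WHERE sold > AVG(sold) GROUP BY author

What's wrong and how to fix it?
Bug: AVG() is an aggregate; it can't sit directly in WHERE

Fix: Compute the overall average in a scalar subquery and compare each group's MIN against it in HAVING

Corrected query:
SELECT author FROM books GROUP BY author HAVING MIN(sold) > (SELECT AVG(sold) FROM books)

Result:
author
------
Atwood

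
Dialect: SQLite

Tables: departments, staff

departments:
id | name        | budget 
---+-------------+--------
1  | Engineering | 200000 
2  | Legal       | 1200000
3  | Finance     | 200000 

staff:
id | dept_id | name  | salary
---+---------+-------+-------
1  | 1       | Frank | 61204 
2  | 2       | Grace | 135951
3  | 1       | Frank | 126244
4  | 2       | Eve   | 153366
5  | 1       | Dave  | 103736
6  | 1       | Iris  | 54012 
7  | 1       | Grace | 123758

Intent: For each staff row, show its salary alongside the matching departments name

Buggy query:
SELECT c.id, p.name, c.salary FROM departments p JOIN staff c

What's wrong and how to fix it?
Bug: Missing join condition: each staff row is matched to all departments rows instead of just its own

Fix: Add ON c.dept_id = p.id to the JOIN

Corrected query:
SELECT c.id, p.name, c.salary FROM departments p JOIN staff c ON c.dept_id = p.id

Result:
id | name        | salary
---+-------------+-------
1  | Engineering | 61204 
2  | Legal       | 135951
3  | Engineering | 126244
4  | Legal       | 153366
5  | Engineering | 103736
6  | Engineering | 54012 
7  | Engineering | 123758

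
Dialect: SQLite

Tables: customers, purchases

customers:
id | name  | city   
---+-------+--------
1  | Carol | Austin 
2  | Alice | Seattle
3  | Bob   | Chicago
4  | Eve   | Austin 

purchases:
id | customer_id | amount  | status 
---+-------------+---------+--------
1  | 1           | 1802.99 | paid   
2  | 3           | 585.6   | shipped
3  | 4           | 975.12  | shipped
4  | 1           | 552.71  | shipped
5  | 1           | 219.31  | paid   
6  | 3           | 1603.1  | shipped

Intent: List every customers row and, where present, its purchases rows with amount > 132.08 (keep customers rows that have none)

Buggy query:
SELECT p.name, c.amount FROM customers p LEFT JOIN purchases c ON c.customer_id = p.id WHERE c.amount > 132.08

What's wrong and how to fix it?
Bug: Filtering c.amount in WHERE discards the NULL rows produced by LEFT JOIN, turning it into an inner join

Fix: Move the right-table condition into the ON clause so unmatched parents are kept

Corrected query:
SELECT p.name, c.amount FROM customers p LEFT JOIN purchases c ON c.customer_id = p.id AND c.amount > 132.08

Result:
name  | amount 
------+--------
Carol | 219.31 
Carol | 552.71 
Carol | 1802.99
Alice | NULL   
Bob   | 585.6  
Bob   | 1603.1 
Eve   | 975.12 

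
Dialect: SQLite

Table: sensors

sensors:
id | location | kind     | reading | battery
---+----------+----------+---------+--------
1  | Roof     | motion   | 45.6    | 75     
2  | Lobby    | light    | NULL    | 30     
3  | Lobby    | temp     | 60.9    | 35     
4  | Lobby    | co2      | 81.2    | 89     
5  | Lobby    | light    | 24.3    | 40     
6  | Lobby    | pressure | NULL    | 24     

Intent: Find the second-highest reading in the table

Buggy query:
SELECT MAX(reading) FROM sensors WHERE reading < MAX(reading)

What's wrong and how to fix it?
Bug: MAX(reading) on the right of the comparison is an aggregate-in-WHERE error

Fix: Put the inner MAX in a scalar subquery

Corrected query:
SELECT MAX(reading) FROM sensors WHERE reading < (SELECT MAX(reading) FROM sensors)

Result:
MAX(reading)
------------
60.9        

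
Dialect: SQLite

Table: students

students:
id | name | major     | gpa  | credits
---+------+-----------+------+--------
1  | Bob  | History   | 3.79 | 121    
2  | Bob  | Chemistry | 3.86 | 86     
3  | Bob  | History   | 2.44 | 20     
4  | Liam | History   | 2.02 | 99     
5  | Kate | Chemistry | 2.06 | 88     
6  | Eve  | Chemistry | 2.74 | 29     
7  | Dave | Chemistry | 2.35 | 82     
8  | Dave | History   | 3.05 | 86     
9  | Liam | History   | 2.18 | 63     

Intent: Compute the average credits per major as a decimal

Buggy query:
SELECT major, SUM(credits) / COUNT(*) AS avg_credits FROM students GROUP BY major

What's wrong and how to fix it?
Bug: Both operands are integers, so '/' performs integer division and truncates

Fix: Multiply by 1.0 (or CAST to REAL) to force floating-point division

Corrected query:
SELECT major, SUM(credits) * 1.0 / COUNT(*) AS avg_credits FROM students GROUP BY major

Result:
major     | avg_credits
----------+------------
Chemistry | 71.25      
History   | 77.8       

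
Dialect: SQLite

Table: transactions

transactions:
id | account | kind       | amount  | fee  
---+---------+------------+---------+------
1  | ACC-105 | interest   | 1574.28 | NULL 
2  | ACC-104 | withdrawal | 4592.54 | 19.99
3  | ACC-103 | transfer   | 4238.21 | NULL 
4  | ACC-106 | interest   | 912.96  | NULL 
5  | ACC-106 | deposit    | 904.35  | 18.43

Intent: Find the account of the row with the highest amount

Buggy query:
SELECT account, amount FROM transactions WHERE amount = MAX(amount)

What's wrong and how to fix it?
Bug: MAX(amount) is an aggregate and cannot be used directly in WHERE

Fix: Wrap MAX in a scalar subquery so WHERE compares against a single value

Corrected query:
SELECT account, amount FROM transactions WHERE amount = (SELECT MAX(amount) FROM transactions)

Result:
account | amount 
--------+--------
ACC-104 | 4592.54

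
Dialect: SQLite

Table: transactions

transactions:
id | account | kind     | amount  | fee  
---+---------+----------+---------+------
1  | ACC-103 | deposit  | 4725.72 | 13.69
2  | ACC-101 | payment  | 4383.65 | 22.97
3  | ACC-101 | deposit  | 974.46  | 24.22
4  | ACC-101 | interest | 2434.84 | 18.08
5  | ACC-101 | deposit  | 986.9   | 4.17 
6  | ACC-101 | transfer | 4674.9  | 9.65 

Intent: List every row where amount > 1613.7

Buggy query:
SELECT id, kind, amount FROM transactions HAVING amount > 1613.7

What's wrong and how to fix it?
Bug: This is a non-aggregate query (no GROUP BY, no aggregates), so in SQLite the HAVING clause is invalid here; a row-level condition belongs in WHERE

Fix: Replace HAVING with WHERE since the condition applies to individual rows

Corrected query:
SELECT id, kind, amount FROM transactions WHERE amount > 1613.7

Result:
id | kind     | amount 
---+----------+--------
1  | deposit  | 4725.72
2  | payment  | 4383.65
4  | interest | 2434.84
6  | transfer | 4674.9 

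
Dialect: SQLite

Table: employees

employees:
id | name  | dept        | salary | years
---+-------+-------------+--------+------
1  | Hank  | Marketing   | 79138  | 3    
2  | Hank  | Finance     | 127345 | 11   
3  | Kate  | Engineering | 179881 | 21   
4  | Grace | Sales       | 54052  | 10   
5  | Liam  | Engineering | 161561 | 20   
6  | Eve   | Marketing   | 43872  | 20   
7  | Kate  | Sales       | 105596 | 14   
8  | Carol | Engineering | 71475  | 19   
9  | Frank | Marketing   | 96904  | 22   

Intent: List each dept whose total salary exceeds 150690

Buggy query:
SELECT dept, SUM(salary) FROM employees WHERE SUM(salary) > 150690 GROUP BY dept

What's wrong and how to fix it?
Bug: SUM(salary) is an aggregate, but WHERE filters rows before aggregation

Fix: Move the aggregate condition to a HAVING clause

Corrected query:
SELECT dept, SUM(salary) FROM employees GROUP BY dept HAVING SUM(salary) > 150690

Result:
dept        | SUM(salary)
------------+------------
Engineering | 412917     
Marketing   | 219914     
Sales       | 159648     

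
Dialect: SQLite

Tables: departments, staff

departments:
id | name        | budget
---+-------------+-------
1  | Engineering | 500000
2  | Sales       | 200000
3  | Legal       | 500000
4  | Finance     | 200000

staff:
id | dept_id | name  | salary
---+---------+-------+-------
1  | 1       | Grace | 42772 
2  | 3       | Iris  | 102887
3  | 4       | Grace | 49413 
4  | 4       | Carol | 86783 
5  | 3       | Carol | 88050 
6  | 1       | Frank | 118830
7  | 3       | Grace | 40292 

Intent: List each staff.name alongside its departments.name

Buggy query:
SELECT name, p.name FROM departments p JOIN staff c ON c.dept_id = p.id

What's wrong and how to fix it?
Bug: 'name' exists in both joined tables, so the database can't tell which one is meant

Fix: Prefix ambiguous columns with the table alias

Corrected query:
SELECT c.name, p.name FROM departments p JOIN staff c ON c.dept_id = p.id

Result:
name  | name       
------+------------
Grace | Engineering
Iris  | Legal      
Grace | Finance    
Carol | Finance    
Carol | Legal      
Frank | Engineering
Grace | Legal      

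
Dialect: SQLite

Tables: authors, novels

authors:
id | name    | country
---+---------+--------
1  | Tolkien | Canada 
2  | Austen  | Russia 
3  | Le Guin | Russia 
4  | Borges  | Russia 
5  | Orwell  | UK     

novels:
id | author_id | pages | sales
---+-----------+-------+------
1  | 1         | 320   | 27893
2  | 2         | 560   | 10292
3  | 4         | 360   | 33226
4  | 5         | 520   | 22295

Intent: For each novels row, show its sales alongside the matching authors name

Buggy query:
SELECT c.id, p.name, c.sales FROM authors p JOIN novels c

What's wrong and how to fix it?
Bug: JOIN with no ON clause produces a cartesian product; every novels row pairs with every authors row

Fix: Specify the join condition linking the foreign key to the parent id

Corrected query:
SELECT c.id, p.name, c.sales FROM authors p JOIN novels c ON c.author_id = p.id

Result:
id | name    | sales
---+---------+------
1  | Tolkien | 27893
2  | Austen  | 10292
3  | Borges  | 33226
4  | Orwell  | 22295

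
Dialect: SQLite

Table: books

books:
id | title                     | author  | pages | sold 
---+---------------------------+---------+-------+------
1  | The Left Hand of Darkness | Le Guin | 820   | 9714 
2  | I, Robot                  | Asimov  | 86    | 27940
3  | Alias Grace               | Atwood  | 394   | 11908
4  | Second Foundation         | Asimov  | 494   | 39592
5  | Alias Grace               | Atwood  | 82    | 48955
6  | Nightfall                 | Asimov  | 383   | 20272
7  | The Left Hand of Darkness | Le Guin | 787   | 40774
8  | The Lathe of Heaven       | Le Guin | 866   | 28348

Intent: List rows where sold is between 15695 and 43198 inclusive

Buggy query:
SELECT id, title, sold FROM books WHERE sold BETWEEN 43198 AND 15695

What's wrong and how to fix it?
Bug: The bounds are reversed; BETWEEN a AND b requires a <= b to match anything

Fix: Write BETWEEN 15695 AND 43198

Corrected query:
SELECT id, title, sold FROM books WHERE sold BETWEEN 15695 AND 43198

Result:
id | title                     | sold 
---+---------------------------+------
2  | I, Robot                  | 27940
4  | Second Foundation         | 39592
6  | Nightfall                 | 20272
7  | The Left Hand of Darkness | 40774
8  | The Lathe of Heaven       | 28348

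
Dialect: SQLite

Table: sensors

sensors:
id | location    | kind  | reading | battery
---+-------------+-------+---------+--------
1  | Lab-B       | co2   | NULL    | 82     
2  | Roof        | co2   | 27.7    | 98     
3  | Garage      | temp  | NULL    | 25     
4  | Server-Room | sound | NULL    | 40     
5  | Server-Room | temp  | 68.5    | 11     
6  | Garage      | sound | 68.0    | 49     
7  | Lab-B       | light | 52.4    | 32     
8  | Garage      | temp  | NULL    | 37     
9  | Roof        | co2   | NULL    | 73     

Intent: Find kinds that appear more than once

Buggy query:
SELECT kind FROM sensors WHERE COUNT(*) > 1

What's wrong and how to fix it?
Bug: WHERE can't reference COUNT(*); aggregates are computed after WHERE

Fix: GROUP BY kind, then filter groups with HAVING COUNT(*) > 1

Corrected query:
SELECT kind FROM sensors GROUP BY kind HAVING COUNT(*) > 1

Result:
kind 
-----
co2  
sound
temp 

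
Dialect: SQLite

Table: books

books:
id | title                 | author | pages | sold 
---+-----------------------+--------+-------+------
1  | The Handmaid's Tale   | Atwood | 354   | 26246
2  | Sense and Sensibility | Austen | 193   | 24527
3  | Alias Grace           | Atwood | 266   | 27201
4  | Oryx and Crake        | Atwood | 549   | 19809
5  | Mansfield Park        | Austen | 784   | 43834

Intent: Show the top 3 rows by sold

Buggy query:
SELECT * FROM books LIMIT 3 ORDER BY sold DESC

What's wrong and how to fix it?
Bug: ORDER BY cannot follow LIMIT; LIMIT is the final clause

Fix: Sort with ORDER BY, then apply LIMIT

Corrected query:
SELECT * FROM books ORDER BY sold DESC LIMIT 3

Result:
id | title               | author | pages | sold 
---+---------------------+--------+-------+------
5  | Mansfield Park      | Austen | 784   | 43834
3  | Alias Grace         | Atwood | 266   | 27201
1  | The Handmaid's Tale | Atwood | 354   | 26246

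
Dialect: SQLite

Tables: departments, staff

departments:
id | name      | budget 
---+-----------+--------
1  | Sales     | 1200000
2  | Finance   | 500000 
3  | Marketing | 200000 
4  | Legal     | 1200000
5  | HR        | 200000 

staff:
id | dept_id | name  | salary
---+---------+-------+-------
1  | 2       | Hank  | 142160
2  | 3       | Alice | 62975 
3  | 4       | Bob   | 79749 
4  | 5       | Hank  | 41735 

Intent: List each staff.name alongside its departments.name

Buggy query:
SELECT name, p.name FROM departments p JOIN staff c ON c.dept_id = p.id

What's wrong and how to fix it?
Bug: 'name' exists in both joined tables, so the database can't tell which one is meant

Fix: Prefix ambiguous columns with the table alias

Corrected query:
SELECT c.name, p.name FROM departments p JOIN staff c ON c.dept_id = p.id

Result:
name  | name     
------+----------
Hank  | Finance  
Alice | Marketing
Bob   | Legal    
Hank  | HR       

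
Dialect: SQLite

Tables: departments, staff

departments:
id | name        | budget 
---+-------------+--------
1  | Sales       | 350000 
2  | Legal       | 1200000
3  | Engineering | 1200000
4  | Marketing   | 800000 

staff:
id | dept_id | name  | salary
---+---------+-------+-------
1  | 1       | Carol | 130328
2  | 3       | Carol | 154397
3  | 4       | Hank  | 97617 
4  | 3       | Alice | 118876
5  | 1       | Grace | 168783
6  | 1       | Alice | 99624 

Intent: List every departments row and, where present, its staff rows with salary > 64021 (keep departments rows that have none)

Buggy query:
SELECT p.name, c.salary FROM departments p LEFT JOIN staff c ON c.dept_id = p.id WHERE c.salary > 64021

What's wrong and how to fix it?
Bug: A WHERE condition on the right-hand table after LEFT JOIN drops unmatched parents

Fix: Move the right-table condition into the ON clause so unmatched parents are kept

Corrected query:
SELECT p.name, c.salary FROM departments p LEFT JOIN staff c ON c.dept_id = p.id AND c.salary > 64021

Result:
name        | salary
------------+-------
Sales       | 99624 
Sales       | 130328
Sales       | 168783
Legal       | NULL  
Engineering | 118876
Engineering | 154397
Marketing   | 97617 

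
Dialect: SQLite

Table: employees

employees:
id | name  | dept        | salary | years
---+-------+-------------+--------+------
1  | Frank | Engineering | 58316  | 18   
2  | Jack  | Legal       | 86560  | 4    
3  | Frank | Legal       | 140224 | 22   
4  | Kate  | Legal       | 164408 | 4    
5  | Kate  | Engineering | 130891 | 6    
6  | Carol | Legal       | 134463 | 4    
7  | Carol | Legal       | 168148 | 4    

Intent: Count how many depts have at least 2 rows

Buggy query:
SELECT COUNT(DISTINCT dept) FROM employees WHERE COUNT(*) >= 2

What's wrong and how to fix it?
Bug: WHERE filters individual rows, not groups, so a group-level COUNT is invalid there

Fix: Use a subquery that GROUPs and filters with HAVING, then count its rows

Corrected query:
SELECT COUNT(*) FROM (SELECT dept FROM employees GROUP BY dept HAVING COUNT(*) >= 2)

Result:
COUNT(*)
--------
2       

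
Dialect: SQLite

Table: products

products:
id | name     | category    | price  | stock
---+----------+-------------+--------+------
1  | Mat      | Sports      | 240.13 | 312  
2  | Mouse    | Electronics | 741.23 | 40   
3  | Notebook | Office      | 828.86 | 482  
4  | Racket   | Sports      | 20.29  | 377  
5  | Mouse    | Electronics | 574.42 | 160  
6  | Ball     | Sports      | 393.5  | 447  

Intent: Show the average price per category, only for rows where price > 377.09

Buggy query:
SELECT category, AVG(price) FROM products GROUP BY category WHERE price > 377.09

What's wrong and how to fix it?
Bug: Row-level WHERE must come before GROUP BY in the clause order

Fix: Move the WHERE clause before GROUP BY

Corrected query:
SELECT category, AVG(price) FROM products WHERE price > 377.09 GROUP BY category

Result:
category    | AVG(price)
------------+-----------
Electronics | 657.825   
Office      | 828.86    
Sports      | 393.5     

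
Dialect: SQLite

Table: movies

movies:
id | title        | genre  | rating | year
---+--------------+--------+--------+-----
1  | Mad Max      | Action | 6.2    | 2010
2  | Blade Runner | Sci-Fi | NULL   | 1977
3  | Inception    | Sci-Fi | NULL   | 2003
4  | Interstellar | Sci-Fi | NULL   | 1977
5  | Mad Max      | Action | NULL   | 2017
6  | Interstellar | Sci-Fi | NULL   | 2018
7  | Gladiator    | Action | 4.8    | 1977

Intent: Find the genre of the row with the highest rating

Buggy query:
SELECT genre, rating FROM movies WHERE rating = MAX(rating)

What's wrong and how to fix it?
Bug: WHERE is evaluated per row; an aggregate over the whole table isn't defined there

Fix: Use a subquery: WHERE rating = (SELECT MAX(rating) FROM movies)

Corrected query:
SELECT genre, rating FROM movies WHERE rating = (SELECT MAX(rating) FROM movies)

Result:
genre  | rating
-------+-------
Action | 6.2   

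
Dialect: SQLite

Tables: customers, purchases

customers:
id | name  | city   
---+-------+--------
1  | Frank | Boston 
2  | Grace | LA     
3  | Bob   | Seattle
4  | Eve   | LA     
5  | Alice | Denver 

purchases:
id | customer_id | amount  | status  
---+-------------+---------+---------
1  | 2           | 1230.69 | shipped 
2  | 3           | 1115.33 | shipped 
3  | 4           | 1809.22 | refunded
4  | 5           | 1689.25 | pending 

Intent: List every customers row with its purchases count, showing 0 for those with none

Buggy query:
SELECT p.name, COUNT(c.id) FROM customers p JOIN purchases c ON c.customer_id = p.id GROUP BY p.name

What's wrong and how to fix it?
Bug: INNER JOIN drops customers rows that have no matching purchases rows

Fix: Switch to LEFT JOIN to retain unmatched parent rows

Corrected query:
SELECT p.name, COUNT(c.id) FROM customers p LEFT JOIN purchases c ON c.customer_id = p.id GROUP BY p.name

Result:
name  | COUNT(c.id)
------+------------
Alice | 1          
Bob   | 1          
Eve   | 1          
Frank | 0          
Grace | 1          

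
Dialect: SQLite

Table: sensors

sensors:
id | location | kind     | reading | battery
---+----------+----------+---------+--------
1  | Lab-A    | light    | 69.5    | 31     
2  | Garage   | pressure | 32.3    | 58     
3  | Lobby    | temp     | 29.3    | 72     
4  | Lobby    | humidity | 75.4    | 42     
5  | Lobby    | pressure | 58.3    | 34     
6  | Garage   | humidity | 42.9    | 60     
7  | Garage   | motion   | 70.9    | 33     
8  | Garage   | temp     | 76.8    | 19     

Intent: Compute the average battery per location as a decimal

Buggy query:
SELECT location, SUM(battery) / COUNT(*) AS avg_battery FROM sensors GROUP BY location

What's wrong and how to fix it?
Bug: Both operands are integers, so '/' performs integer division and truncates

Fix: Multiply by 1.0 (or CAST to REAL) to force floating-point division

Corrected query:
SELECT location, SUM(battery) * 1.0 / COUNT(*) AS avg_battery FROM sensors GROUP BY location

Result:
location | avg_battery
---------+------------
Garage   | 42.5       
Lab-A    | 31         
Lobby    | 49.333333  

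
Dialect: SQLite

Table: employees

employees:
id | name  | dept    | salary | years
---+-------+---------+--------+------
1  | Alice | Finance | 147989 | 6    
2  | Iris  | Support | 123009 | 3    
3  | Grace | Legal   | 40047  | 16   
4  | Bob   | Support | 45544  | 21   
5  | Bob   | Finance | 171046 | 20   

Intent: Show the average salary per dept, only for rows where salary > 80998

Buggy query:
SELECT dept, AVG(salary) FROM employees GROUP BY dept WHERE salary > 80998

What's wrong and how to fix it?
Bug: Row-level WHERE must come before GROUP BY in the clause order

Fix: Move the WHERE clause before GROUP BY

Corrected query:
SELECT dept, AVG(salary) FROM employees WHERE salary > 80998 GROUP BY dept

Result:
dept    | AVG(salary)
--------+------------
Finance | 159517.5   
Support | 123009     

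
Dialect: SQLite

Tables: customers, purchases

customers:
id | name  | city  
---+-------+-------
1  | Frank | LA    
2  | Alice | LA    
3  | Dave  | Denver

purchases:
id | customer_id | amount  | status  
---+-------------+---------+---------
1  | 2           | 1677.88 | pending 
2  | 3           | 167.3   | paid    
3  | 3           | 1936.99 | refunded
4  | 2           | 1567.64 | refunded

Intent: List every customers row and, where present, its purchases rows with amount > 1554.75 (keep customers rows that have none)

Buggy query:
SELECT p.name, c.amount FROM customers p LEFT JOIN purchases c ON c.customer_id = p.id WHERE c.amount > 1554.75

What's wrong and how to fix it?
Bug: Filtering c.amount in WHERE discards the NULL rows produced by LEFT JOIN, turning it into an inner join

Fix: Move the right-table condition into the ON clause so unmatched parents are kept

Corrected query:
SELECT p.name, c.amount FROM customers p LEFT JOIN purchases c ON c.customer_id = p.id AND c.amount > 1554.75

Result:
name  | amount 
------+--------
Frank | NULL   
Alice | 1567.64
Alice | 1677.88
Dave  | 1936.99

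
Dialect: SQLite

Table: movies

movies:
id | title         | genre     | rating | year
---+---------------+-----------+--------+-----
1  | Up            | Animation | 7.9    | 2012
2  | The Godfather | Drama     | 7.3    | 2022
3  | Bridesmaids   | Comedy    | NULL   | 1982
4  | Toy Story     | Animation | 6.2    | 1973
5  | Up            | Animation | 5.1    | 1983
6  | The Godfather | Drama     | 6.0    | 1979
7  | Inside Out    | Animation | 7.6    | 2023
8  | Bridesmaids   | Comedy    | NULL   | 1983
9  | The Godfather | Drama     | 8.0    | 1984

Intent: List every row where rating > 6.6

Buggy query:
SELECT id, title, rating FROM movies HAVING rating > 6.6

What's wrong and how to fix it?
Bug: HAVING filters the output of aggregation, but this query has no GROUP BY and no aggregate functions, so SQLite rejects it (HAVING clause on a non-aggregate query); the condition here is per row

Fix: Use WHERE for row-level filtering

Corrected query:
SELECT id, title, rating FROM movies WHERE rating > 6.6

Result:
id | title         | rating
---+---------------+-------
1  | Up            | 7.9   
2  | The Godfather | 7.3   
7  | Inside Out    | 7.6   
9  | The Godfather | 8     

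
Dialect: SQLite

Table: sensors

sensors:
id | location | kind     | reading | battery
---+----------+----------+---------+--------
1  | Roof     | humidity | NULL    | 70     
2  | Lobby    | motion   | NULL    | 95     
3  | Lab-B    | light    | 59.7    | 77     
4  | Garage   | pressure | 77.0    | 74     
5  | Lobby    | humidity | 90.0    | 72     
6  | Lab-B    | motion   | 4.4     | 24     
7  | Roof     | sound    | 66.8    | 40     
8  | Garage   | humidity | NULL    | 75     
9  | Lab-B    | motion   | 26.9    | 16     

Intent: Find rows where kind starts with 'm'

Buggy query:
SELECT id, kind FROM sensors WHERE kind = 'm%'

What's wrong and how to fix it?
Bug: '=' compares the literal string including the % character; pattern matching needs LIKE

Fix: Use LIKE for wildcard pattern matching

Corrected query:
SELECT id, kind FROM sensors WHERE kind LIKE 'm%'

Result:
id | kind  
---+-------
2  | motion
6  | motion
9  | motion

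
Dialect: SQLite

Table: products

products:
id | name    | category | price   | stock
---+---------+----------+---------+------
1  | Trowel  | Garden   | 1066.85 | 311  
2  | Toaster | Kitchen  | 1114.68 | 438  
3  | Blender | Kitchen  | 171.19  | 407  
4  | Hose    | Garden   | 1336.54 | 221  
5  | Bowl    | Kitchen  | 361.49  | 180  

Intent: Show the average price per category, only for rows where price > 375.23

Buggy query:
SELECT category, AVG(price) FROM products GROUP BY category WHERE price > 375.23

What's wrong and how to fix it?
Bug: WHERE cannot follow GROUP BY

Fix: Place WHERE between FROM and GROUP BY

Corrected query:
SELECT category, AVG(price) FROM products WHERE price > 375.23 GROUP BY category

Result:
category | AVG(price)
---------+-----------
Garden   | 1201.695  
Kitchen  | 1114.68   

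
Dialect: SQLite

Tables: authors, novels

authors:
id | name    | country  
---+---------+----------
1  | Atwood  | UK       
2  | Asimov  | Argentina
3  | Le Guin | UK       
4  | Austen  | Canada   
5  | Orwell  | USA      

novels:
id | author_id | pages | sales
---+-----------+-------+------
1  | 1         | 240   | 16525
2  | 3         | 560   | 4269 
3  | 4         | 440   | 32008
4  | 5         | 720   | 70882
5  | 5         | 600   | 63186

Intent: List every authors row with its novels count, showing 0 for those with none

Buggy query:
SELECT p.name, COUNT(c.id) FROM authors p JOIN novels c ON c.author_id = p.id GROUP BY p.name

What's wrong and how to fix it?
Bug: An inner join excludes parents with zero children

Fix: Use LEFT JOIN so parents without children still appear (COUNT(c.id) gives 0)

Corrected query:
SELECT p.name, COUNT(c.id) FROM authors p LEFT JOIN novels c ON c.author_id = p.id GROUP BY p.name

Result:
name    | COUNT(c.id)
--------+------------
Asimov  | 0          
Atwood  | 1          
Austen  | 1          
Le Guin | 1          
Orwell  | 2          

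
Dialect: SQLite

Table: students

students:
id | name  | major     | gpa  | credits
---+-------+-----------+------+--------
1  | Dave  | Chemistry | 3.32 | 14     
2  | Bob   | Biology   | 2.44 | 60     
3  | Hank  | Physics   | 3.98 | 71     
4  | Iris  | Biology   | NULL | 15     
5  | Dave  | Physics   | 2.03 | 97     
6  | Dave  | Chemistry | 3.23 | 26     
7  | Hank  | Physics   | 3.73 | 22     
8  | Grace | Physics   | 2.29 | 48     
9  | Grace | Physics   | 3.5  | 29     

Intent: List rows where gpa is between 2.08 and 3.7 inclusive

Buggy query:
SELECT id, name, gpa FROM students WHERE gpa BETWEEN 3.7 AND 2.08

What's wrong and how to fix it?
Bug: BETWEEN expects the lower bound first; with 3.7 AND 2.08 the range is empty

Fix: Swap the bounds so the smaller value comes first

Corrected query:
SELECT id, name, gpa FROM students WHERE gpa BETWEEN 2.08 AND 3.7

Result:
id | name  | gpa 
---+-------+-----
1  | Dave  | 3.32
2  | Bob   | 2.44
6  | Dave  | 3.23
8  | Grace | 2.29
9  | Grace | 3.5 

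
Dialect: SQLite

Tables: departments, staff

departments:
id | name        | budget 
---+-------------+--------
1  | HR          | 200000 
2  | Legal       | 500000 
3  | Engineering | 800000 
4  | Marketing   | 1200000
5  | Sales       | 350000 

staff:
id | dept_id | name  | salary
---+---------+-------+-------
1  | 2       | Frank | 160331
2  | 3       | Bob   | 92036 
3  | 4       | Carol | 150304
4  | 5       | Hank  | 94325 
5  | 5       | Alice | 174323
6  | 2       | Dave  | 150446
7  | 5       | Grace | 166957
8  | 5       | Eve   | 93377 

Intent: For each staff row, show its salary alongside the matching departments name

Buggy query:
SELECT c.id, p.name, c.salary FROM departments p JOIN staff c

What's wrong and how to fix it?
Bug: Missing join condition: each staff row is matched to all departments rows instead of just its own

Fix: Specify the join condition linking the foreign key to the parent id

Corrected query:
SELECT c.id, p.name, c.salary FROM departments p JOIN staff c ON c.dept_id = p.id

Result:
id | name        | salary
---+-------------+-------
1  | Legal       | 160331
2  | Engineering | 92036 
3  | Marketing   | 150304
4  | Sales       | 94325 
5  | Sales       | 174323
6  | Legal       | 150446
7  | Sales       | 166957
8  | Sales       | 93377 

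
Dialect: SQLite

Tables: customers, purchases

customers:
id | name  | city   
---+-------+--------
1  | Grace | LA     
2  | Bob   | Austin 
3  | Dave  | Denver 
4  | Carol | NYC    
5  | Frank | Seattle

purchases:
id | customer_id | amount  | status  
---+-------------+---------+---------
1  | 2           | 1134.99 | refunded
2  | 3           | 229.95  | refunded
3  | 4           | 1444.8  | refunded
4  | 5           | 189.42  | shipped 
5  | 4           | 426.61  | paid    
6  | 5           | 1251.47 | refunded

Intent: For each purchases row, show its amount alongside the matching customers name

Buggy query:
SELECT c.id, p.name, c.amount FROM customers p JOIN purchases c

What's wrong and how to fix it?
Bug: Missing join condition: each purchases row is matched to all customers rows instead of just its own

Fix: Specify the join condition linking the foreign key to the parent id

Corrected query:
SELECT c.id, p.name, c.amount FROM customers p JOIN purchases c ON c.customer_id = p.id

Result:
id | name  | amount 
---+-------+--------
1  | Bob   | 1134.99
2  | Dave  | 229.95 
3  | Carol | 1444.8 
4  | Frank | 189.42 
5  | Carol | 426.61 
6  | Frank | 1251.47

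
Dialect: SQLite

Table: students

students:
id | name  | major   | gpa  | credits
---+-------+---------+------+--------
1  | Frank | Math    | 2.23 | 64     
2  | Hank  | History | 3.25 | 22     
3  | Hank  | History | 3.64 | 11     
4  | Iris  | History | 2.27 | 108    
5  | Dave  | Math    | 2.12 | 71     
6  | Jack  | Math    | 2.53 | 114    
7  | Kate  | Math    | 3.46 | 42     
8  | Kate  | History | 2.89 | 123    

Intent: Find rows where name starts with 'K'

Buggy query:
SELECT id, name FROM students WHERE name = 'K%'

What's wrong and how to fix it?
Bug: Wildcards only work with LIKE; '=' treats '%' as a literal character

Fix: Use LIKE for wildcard pattern matching

Corrected query:
SELECT id, name FROM students WHERE name LIKE 'K%'

Result:
id | name
---+-----
7  | Kate
8  | Kate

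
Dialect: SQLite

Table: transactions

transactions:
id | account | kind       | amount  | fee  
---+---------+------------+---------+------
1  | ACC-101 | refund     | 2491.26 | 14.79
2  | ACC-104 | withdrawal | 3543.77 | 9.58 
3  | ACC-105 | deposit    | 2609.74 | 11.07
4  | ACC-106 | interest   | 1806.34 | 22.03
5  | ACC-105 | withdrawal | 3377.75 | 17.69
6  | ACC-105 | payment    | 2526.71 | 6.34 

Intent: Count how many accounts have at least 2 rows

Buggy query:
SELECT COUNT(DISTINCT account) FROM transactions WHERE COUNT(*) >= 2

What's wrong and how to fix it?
Bug: WHERE filters individual rows, not groups, so a group-level COUNT is invalid there

Fix: Use a subquery that GROUPs and filters with HAVING, then count its rows

Corrected query:
SELECT COUNT(*) FROM (SELECT account FROM transactions GROUP BY account HAVING COUNT(*) >= 2)

Result:
COUNT(*)
--------
1       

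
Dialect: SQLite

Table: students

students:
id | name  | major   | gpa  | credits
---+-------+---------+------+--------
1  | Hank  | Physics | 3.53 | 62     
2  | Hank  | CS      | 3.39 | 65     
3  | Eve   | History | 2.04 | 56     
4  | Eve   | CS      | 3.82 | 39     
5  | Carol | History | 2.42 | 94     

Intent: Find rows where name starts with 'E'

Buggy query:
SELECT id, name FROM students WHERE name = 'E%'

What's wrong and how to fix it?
Bug: Wildcards only work with LIKE; '=' treats '%' as a literal character

Fix: Use LIKE for wildcard pattern matching

Corrected query:
SELECT id, name FROM students WHERE name LIKE 'E%'

Result:
id | name
---+-----
3  | Eve 
4  | Eve 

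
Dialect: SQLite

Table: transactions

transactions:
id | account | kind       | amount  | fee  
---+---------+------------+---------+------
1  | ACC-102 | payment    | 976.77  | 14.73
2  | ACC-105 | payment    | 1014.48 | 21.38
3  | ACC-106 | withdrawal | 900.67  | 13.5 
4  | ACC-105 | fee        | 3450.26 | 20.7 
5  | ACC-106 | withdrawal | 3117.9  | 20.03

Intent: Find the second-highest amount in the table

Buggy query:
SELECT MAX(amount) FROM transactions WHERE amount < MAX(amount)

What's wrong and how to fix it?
Bug: MAX(amount) on the right of the comparison is an aggregate-in-WHERE error

Fix: Put the inner MAX in a scalar subquery

Corrected query:
SELECT MAX(amount) FROM transactions WHERE amount < (SELECT MAX(amount) FROM transactions)

Result:
MAX(amount)
-----------
3117.9     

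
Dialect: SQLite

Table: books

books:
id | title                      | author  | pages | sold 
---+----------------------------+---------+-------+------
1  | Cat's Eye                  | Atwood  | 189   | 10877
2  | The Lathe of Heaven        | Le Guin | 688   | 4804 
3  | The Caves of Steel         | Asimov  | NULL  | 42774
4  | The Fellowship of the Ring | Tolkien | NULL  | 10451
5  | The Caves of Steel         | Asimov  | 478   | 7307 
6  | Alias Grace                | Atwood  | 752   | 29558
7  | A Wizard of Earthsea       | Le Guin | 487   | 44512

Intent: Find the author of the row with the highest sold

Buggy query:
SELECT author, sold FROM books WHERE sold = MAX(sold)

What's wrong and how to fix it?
Bug: WHERE is evaluated per row; an aggregate over the whole table isn't defined there

Fix: Use a subquery: WHERE sold = (SELECT MAX(sold) FROM books)

Corrected query:
SELECT author, sold FROM books WHERE sold = (SELECT MAX(sold) FROM books)

Result:
author  | sold 
--------+------
Le Guin | 44512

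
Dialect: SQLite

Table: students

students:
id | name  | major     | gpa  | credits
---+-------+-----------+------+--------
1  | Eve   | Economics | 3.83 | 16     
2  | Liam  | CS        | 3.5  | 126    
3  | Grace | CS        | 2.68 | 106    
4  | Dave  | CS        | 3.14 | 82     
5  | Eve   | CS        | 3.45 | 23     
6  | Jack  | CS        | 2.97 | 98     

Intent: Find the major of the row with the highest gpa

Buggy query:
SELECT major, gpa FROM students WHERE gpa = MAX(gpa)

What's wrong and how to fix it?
Bug: WHERE is evaluated per row; an aggregate over the whole table isn't defined there

Fix: Use a subquery: WHERE gpa = (SELECT MAX(gpa) FROM students)

Corrected query:
SELECT major, gpa FROM students WHERE gpa = (SELECT MAX(gpa) FROM students)

Result:
major     | gpa 
----------+-----
Economics | 3.83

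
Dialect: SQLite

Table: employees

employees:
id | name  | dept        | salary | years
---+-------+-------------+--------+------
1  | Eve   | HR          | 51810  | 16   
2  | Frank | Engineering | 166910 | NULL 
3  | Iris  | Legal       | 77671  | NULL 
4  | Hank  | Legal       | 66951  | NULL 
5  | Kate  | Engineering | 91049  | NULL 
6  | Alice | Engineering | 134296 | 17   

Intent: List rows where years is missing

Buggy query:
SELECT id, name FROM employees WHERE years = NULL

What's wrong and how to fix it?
Bug: '= NULL' is always unknown in SQL three-valued logic, so no rows match

Fix: Replace '= NULL' with 'IS NULL'

Corrected query:
SELECT id, name FROM employees WHERE years IS NULL

Result:
id | name 
---+------
2  | Frank
3  | Iris 
4  | Hank 
5  | Kate 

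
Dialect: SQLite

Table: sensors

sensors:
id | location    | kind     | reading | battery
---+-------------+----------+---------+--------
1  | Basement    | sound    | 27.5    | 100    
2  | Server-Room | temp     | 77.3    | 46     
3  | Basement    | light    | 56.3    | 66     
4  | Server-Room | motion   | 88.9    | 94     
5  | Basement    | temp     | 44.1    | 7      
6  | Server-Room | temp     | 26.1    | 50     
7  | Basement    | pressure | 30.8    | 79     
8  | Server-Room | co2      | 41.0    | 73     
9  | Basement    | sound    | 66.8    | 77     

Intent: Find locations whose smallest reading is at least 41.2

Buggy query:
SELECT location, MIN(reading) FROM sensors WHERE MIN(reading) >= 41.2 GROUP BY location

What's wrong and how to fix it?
Bug: MIN() in WHERE is a misuse of aggregate

Fix: Replace WHERE with HAVING after the GROUP BY

Corrected query:
SELECT location, MIN(reading) FROM sensors GROUP BY location HAVING MIN(reading) >= 41.2

Result:
(no rows)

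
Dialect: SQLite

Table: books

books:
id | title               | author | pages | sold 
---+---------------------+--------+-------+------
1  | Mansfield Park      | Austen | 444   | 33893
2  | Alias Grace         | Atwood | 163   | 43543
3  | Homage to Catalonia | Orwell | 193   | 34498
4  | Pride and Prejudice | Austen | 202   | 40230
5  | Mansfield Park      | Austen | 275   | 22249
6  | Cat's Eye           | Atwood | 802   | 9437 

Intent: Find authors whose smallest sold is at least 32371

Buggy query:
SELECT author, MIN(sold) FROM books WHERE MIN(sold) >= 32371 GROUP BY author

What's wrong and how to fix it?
Bug: Aggregates like MIN are computed per group after WHERE runs

Fix: Replace WHERE with HAVING after the GROUP BY

Corrected query:
SELECT author, MIN(sold) FROM books GROUP BY author HAVING MIN(sold) >= 32371

Result:
author | MIN(sold)
-------+----------
Orwell | 34498    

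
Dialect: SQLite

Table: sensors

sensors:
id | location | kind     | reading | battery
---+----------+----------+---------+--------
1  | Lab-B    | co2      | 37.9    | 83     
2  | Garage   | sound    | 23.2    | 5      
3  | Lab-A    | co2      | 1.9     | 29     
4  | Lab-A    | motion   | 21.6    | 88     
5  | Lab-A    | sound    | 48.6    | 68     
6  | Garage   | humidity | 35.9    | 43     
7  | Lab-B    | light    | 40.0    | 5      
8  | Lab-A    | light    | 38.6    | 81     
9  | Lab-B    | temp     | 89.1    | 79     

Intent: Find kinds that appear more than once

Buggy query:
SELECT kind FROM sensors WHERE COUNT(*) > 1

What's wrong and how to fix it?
Bug: WHERE can't reference COUNT(*); aggregates are computed after WHERE

Fix: GROUP BY kind, then filter groups with HAVING COUNT(*) > 1

Corrected query:
SELECT kind FROM sensors GROUP BY kind HAVING COUNT(*) > 1

Result:
kind 
-----
co2  
light
sound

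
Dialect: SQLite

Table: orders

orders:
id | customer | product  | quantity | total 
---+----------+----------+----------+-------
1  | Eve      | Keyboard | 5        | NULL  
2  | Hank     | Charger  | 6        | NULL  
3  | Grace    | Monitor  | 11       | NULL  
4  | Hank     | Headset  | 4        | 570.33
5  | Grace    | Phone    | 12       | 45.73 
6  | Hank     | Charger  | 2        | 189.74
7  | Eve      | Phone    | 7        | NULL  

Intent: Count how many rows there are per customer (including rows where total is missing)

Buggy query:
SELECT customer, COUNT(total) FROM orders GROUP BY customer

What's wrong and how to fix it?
Bug: COUNT(total) skips NULLs, so groups with missing total are undercounted

Fix: Use COUNT(*) to count all rows regardless of NULL

Corrected query:
SELECT customer, COUNT(*) FROM orders GROUP BY customer

Result:
customer | COUNT(*)
---------+---------
Eve      | 2       
Grace    | 2       
Hank     | 3       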